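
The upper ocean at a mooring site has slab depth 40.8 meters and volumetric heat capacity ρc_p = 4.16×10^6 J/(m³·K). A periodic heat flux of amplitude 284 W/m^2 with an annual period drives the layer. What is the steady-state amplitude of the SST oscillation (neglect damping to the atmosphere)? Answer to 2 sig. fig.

Areal heat capacity C = ρc_p × D = 4.16×10^6 × 40.8 = 1.70×10^8 J m⁻² K⁻¹.
Angular frequency ω = 2π / T = 2π / 3.15×10^7 s = 1.99×10^-7 s⁻¹.
Cω = 1.70×10^8 × 1.99×10^-7 = 33.8 W/(m²·K).
Amplitude A = F₀ / (Cω) = 284 / 33.8 = 8.40 K.

8.4 K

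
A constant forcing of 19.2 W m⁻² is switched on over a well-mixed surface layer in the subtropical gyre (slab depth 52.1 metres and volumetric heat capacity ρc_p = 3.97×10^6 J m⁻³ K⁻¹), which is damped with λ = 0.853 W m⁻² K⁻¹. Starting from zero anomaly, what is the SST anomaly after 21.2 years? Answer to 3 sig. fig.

21.1 K

Areal heat capacity C = ρc_p × D = 3.97×10^6 × 52.1 = 2.07×10^8 J/(m²·K).
τ = C / λ = 2.07×10^8 / 0.853 = 2.42×10^8 s.
Equilibrium anomaly ΔT_eq = F / λ = 19.2 / 0.853 = 22.5 K.
t = 21.2 years = 6.69×10^8 s, so t/τ = 2.76.
ΔT(t) = ΔT_eq (1 − e^(−t/τ)) = 22.5 × (1 − e^−2.76) = 21.1 K.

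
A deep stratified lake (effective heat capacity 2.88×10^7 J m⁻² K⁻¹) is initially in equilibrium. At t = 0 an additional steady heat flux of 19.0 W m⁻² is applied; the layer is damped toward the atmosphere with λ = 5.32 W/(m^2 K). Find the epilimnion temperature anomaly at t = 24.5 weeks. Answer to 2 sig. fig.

Areal heat capacity C = 2.88×10^7 J m⁻² K⁻¹ (given).
τ = C / λ = 2.88×10^7 / 5.32 = 5.41×10^6 s.
Equilibrium anomaly ΔT_eq = F / λ = 19.0 / 5.32 = 3.57 K.
t = 24.5 weeks = 1.48×10^7 s, so t/τ = 2.74.
ΔT(t) = ΔT_eq (1 − e^(−t/τ)) = 3.57 × (1 − e^−2.74) = 3.34 K.

3.3 K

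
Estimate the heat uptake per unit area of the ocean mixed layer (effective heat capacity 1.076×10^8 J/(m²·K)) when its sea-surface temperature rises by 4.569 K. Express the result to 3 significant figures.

4.92×10^8

Areal heat capacity C = 1.076×10^8 J/(m²·K) (given).
ΔQ = C ΔT = 1.08×10^8 × 4.569 = 4.92×10^8 J/m².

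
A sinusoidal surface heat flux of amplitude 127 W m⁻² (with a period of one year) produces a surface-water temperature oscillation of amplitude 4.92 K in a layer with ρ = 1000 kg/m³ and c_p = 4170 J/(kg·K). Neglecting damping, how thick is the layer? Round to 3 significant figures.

31.1 m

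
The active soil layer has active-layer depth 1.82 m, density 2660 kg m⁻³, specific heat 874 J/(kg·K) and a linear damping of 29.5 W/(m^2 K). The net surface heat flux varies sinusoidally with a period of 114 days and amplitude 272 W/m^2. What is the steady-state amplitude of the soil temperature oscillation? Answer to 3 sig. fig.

9.18 K

Areal heat capacity C = ρ c_p D = 2660 × 874 × 1.82 = 4.23×10^6 J/(m^2 K).
Angular frequency ω = 2π / T = 2π / 9.85×10^6 s = 6.38×10^-7 s⁻¹.
√((Cω)² + λ²) = √((2.70)² + 29.5²) = 29.6 W/(m²·K).
Amplitude A = F₀ / √((Cω)²+λ²) = 272 / 29.6 = 9.18 K.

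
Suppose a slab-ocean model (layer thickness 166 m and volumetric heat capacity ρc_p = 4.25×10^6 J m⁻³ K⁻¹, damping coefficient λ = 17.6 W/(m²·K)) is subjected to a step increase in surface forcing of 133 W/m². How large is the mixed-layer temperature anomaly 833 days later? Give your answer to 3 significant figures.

6.30 K

Areal heat capacity C = ρc_p × D = 4.25×10^6 × 166 = 7.06×10^8 J/(m^2 K).
τ = C / λ = 7.06×10^8 / 17.6 = 4.01×10^7 s.
Equilibrium anomaly ΔT_eq = F / λ = 133 / 17.6 = 7.56 K.
t = 833 days = 7.20×10^7 s, so t/τ = 1.80.
ΔT(t) = ΔT_eq (1 − e^(−t/τ)) = 7.56 × (1 − e^−1.80) = 6.30 K.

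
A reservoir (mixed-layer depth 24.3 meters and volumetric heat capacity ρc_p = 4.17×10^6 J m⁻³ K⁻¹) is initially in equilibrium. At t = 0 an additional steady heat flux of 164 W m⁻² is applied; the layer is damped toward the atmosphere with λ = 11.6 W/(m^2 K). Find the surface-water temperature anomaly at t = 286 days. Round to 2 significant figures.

Areal heat capacity C = ρc_p × D = 4.17×10^6 × 24.3 = 1.01×10^8 J/(m^2 K).
τ = C / λ = 1.01×10^8 / 11.6 = 8.74×10^6 s.
Equilibrium anomaly ΔT_eq = F / λ = 164 / 11.6 = 14.1 K.
t = 286 days = 2.47×10^7 s, so t/τ = 2.83.
ΔT(t) = ΔT_eq (1 − e^(−t/τ)) = 14.1 × (1 − e^−2.83) = 13.3 K.

13 K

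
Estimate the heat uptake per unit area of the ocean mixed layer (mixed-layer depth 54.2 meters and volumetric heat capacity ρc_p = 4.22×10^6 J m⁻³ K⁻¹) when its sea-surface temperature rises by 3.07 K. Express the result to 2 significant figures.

7.0×10^8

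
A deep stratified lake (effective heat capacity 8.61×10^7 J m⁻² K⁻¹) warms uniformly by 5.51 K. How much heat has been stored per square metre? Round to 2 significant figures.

4.7×10^8

Areal heat capacity C = 8.61×10^7 J m⁻² K⁻¹ (given).
ΔQ = C ΔT = 8.61×10^7 × 5.51 = 4.74×10^8 J/m².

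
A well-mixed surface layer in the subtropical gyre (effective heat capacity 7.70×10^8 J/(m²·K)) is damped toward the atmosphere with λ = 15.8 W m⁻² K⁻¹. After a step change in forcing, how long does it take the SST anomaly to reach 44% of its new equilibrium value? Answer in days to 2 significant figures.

Areal heat capacity C = 7.70×10^8 J/(m²·K) (given).
τ = C / λ = 7.70×10^8 / 15.8 = 4.87×10^7 s.
Fraction reached: 1 − e^(−t/τ) = 0.44 ⇒ t = −τ ln(1 − 0.44) = τ × 0.580.
t = 2.83×10^7 s = 327 days.

330 days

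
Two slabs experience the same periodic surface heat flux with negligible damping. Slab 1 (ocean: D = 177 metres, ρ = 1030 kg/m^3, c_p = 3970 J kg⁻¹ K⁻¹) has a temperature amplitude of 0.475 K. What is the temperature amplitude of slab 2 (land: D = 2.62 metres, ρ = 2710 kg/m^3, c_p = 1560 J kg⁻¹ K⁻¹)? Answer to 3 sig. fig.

C_ocean = 7.24×10^8 J/(m²·K); C_land = 1.11×10^7 J/(m²·K).
A ∝ 1/C ⇒ A_land = A_ocean × C_ocean/C_land = 0.475 × 65.3 = 31.0 K.

31.0 K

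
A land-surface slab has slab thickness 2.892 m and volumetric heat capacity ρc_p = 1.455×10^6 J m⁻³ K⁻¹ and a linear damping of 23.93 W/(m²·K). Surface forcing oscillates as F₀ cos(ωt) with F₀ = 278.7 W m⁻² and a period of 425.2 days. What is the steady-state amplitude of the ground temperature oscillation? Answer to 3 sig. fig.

Areal heat capacity C = ρc_p × D = 1.455×10^6 × 2.892 = 4.21×10^6 J/(m²·K).
Angular frequency ω = 2π / T = 2π / 3.67×10^7 s = 1.71×10^-7 s⁻¹.
√((Cω)² + λ²) = √((0.720)² + 23.93²) = 23.9 W/(m²·K).
Amplitude A = F₀ / √((Cω)²+λ²) = 278.7 / 23.9 = 11.6 K.

11.6 K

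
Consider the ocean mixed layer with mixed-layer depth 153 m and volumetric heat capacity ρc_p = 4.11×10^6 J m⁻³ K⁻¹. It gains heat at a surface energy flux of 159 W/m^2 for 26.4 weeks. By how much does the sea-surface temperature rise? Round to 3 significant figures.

4.04 K

Areal heat capacity C = ρc_p × D = 4.11×10^6 × 153 = 6.29×10^8 J/(m²·K).
Net heat input Q = F Δt = 159 × (26.4 weeks × 6.048×10^5 s/week) = 2.54×10^9 J/m².
ΔT = Q / C = 2.54×10^9 / 6.29×10^8 = 4.04 K.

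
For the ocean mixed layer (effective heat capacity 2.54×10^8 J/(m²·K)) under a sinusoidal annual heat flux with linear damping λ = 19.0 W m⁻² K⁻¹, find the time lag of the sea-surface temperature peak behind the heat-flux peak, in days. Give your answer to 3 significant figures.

Areal heat capacity C = 2.54×10^8 J/(m²·K) (given).
ω = 2π / 3.15×10^7 s = 1.99×10^-7 s⁻¹.
Phase lag φ = arctan(Cω/λ) = arctan(50.6/19.0) = 1.21 rad.
Time lag = φ / ω = 1.21 / 1.99×10^-7 = 6.08×10^6 s = 70.4 days.

70.4 days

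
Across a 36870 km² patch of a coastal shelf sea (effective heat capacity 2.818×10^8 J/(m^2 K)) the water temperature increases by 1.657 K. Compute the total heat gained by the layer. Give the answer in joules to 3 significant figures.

1.72×10^19 J

Areal heat capacity C = 2.818×10^8 J/(m^2 K) (given).
Heat per unit area: q = C ΔT = 2.82×10^8 × 1.657 = 4.67×10^8 J/m².
Total heat: Q = q × A = 4.67×10^8 × (36870 × 10⁶ m²) = 1.72×10^19 J.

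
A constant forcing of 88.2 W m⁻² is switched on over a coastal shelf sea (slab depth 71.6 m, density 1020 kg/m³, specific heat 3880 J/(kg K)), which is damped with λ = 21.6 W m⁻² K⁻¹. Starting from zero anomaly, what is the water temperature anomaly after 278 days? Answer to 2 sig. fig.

3.4 K

Areal heat capacity C = ρ c_p D = 1020 × 3880 × 71.6 = 2.83×10^8 J/(m^2 K).
τ = C / λ = 2.83×10^8 / 21.6 = 1.31×10^7 s.
Equilibrium anomaly ΔT_eq = F / λ = 88.2 / 21.6 = 4.08 K.
t = 278 days = 2.40×10^7 s, so t/τ = 1.83.
ΔT(t) = ΔT_eq (1 − e^(−t/τ)) = 4.08 × (1 − e^−1.83) = 3.43 K.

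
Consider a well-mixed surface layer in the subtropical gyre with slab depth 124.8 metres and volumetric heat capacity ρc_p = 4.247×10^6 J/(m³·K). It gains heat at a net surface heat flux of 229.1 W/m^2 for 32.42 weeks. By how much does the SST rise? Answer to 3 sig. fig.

8.48 K

Areal heat capacity C = ρc_p × D = 4.247×10^6 × 124.8 = 5.30×10^8 J/(m^2 K).
Net heat input Q = F Δt = 229.1 × (32.42 weeks × 6.048×10^5 s/week) = 4.49×10^9 J/m².
ΔT = Q / C = 4.49×10^9 / 5.30×10^8 = 8.48 K.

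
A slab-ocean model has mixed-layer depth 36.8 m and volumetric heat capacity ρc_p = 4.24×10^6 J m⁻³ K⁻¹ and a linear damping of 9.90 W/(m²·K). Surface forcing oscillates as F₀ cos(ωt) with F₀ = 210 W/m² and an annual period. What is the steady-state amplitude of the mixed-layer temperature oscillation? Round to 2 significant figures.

6.4 K

Areal heat capacity C = ρc_p × D = 4.24×10^6 × 36.8 = 1.56×10^8 J/(m²·K).
Angular frequency ω = 2π / T = 2π / 3.15×10^7 s = 1.99×10^-7 s⁻¹.
√((Cω)² + λ²) = √((31.1)² + 9.90²) = 32.6 W/(m²·K).
Amplitude A = F₀ / √((Cω)²+λ²) = 210 / 32.6 = 6.44 K.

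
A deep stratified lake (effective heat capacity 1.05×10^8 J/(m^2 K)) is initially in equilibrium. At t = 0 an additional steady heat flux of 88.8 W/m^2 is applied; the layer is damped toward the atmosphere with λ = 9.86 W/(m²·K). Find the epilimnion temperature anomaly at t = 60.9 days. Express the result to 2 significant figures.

3.5 K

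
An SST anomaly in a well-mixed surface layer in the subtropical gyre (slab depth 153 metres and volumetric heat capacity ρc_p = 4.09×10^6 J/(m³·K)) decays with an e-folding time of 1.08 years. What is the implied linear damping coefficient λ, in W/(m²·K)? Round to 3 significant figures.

18.4

Areal heat capacity C = ρc_p × D = 4.09×10^6 × 153 = 6.26×10^8 J m⁻² K⁻¹.
τ = 1.08 years = 3.41×10^7 s.
λ = C / τ = 6.26×10^8 / 3.41×10^7 = 18.4 W/(m²·K).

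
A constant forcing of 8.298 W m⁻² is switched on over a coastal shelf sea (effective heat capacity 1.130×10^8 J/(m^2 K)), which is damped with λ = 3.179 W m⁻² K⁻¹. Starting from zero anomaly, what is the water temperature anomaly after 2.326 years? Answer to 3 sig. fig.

2.28 K

Areal heat capacity C = 1.130×10^8 J/(m^2 K) (given).
τ = C / λ = 1.13×10^8 / 3.179 = 3.55×10^7 s.
Equilibrium anomaly ΔT_eq = F / λ = 8.298 / 3.179 = 2.61 K.
t = 2.326 years = 7.34×10^7 s, so t/τ = 2.07.
ΔT(t) = ΔT_eq (1 − e^(−t/τ)) = 2.61 × (1 − e^−2.07) = 2.28 K.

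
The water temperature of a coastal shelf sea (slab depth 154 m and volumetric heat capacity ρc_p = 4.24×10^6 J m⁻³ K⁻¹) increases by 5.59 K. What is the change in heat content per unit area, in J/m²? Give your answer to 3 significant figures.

3.65×10^9

Areal heat capacity C = ρc_p × D = 4.24×10^6 × 154 = 6.53×10^8 J/(m²·K).
ΔQ = C ΔT = 6.53×10^8 × 5.59 = 3.65×10^9 J/m².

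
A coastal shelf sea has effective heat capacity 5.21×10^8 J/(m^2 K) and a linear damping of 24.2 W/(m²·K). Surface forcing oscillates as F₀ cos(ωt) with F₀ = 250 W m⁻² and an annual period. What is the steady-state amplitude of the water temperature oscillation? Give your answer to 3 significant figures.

Areal heat capacity C = 5.21×10^8 J/(m^2 K) (given).
Angular frequency ω = 2π / T = 2π / 3.15×10^7 s = 1.99×10^-7 s⁻¹.
√((Cω)² + λ²) = √((104)² + 24.2²) = 107 W/(m²·K).
Amplitude A = F₀ / √((Cω)²+λ²) = 250 / 107 = 2.35 K.

2.35 K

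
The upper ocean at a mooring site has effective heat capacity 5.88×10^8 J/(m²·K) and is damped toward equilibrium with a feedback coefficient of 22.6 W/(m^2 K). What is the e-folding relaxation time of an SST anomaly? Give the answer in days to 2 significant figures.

300 days

Areal heat capacity C = 5.88×10^8 J/(m²·K) (given).
Relaxation time τ = C / λ = 5.88×10^8 / 22.6 = 2.60×10^7 s.
In days: 2.60×10^7 s / (86400 s/day) = 301 days.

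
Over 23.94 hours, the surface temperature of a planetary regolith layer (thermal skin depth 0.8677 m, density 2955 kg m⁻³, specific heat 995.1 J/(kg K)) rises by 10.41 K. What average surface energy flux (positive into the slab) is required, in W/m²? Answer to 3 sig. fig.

Areal heat capacity C = ρ c_p D = 2955 × 995.1 × 0.8677 = 2.55×10^6 J/(m²·K).
Required heat per unit area: Q = C ΔT = 2.55×10^6 × 10.41 = 2.66×10^7 J/m².
Flux F = Q / Δt = 2.66×10^7 / 86200 s = 308 W/m².

308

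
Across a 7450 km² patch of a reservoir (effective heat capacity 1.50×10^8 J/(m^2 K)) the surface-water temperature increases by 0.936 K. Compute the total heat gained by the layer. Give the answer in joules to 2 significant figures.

Areal heat capacity C = 1.50×10^8 J/(m^2 K) (given).
Heat per unit area: q = C ΔT = 1.50×10^8 × 0.936 = 1.40×10^8 J/m².
Total heat: Q = q × A = 1.40×10^8 × (7450 × 10⁶ m²) = 1.05×10^18 J.

1.0×10^18 J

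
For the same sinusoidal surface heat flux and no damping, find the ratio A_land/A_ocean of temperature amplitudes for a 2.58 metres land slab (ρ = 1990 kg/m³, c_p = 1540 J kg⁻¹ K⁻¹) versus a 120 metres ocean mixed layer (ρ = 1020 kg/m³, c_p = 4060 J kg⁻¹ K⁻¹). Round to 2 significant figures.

C_ocean = 1020 × 4060 × 120 = 4.97×10^8 J/(m²·K).
C_land = 1990 × 1540 × 2.58 = 7.91×10^6 J/(m²·K).
Undamped amplitude ∝ 1/C, so A_land/A_ocean = C_ocean/C_land = 62.9.

63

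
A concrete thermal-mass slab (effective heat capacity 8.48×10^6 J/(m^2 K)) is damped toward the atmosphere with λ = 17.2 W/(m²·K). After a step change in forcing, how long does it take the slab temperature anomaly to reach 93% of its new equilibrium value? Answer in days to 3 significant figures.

15.2 days

Areal heat capacity C = 8.48×10^6 J/(m^2 K) (given).
τ = C / λ = 8.48×10^6 / 17.2 = 4.93×10^5 s.
Fraction reached: 1 − e^(−t/τ) = 0.93 ⇒ t = −τ ln(1 − 0.93) = τ × 2.66.
t = 1.31×10^6 s = 15.2 days.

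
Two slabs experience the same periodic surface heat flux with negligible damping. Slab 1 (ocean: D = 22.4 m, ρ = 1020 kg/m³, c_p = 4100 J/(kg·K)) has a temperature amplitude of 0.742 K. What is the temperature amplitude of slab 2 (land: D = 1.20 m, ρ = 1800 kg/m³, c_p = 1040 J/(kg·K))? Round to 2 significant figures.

31 K

C_ocean = 9.37×10^7 J/(m²·K); C_land = 2.25×10^6 J/(m²·K).
A ∝ 1/C ⇒ A_land = A_ocean × C_ocean/C_land = 0.742 × 41.7 = 30.9 K.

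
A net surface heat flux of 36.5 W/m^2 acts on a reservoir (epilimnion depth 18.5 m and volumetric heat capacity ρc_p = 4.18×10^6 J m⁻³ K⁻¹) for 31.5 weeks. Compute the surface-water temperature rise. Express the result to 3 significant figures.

Areal heat capacity C = ρc_p × D = 4.18×10^6 × 18.5 = 7.73×10^7 J/(m²·K).
Net heat input Q = F Δt = 36.5 × (31.5 weeks × 6.048×10^5 s/week) = 6.95×10^8 J/m².
ΔT = Q / C = 6.95×10^8 / 7.73×10^7 = 8.99 K.

8.99 K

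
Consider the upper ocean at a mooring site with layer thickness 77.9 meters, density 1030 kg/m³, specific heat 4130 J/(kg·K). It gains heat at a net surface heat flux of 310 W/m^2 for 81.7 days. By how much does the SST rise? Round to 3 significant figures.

Areal heat capacity C = ρ c_p D = 1030 × 4130 × 77.9 = 3.31×10^8 J/(m^2 K).
Net heat input Q = F Δt = 310 × (81.7 days × 86400 s/day) = 2.19×10^9 J/m².
ΔT = Q / C = 2.19×10^9 / 3.31×10^8 = 6.60 K.

6.60 K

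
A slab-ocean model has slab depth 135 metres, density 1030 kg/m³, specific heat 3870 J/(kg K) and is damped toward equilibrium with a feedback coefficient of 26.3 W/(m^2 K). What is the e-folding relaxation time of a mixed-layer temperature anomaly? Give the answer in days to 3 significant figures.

237 days

Areal heat capacity C = ρ c_p D = 1030 × 3870 × 135 = 5.38×10^8 J m⁻² K⁻¹.
Relaxation time τ = C / λ = 5.38×10^8 / 26.3 = 2.05×10^7 s.
In days: 2.05×10^7 s / (86400 s/day) = 237 days.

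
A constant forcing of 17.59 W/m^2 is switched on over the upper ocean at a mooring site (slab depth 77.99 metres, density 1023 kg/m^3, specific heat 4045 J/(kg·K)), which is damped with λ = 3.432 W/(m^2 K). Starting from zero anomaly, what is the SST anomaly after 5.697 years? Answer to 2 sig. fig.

Areal heat capacity C = ρ c_p D = 1023 × 4045 × 77.99 = 3.23×10^8 J/(m^2 K).
τ = C / λ = 3.23×10^8 / 3.432 = 9.40×10^7 s.
Equilibrium anomaly ΔT_eq = F / λ = 17.59 / 3.432 = 5.13 K.
t = 5.697 years = 1.80×10^8 s, so t/τ = 1.91.
ΔT(t) = ΔT_eq (1 − e^(−t/τ)) = 5.13 × (1 − e^−1.91) = 4.37 K.

4.4 K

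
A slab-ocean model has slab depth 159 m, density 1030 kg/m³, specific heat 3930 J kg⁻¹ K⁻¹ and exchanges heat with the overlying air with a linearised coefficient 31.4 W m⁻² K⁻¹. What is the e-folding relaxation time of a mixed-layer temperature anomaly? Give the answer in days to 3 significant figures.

Areal heat capacity C = ρ c_p D = 1030 × 3930 × 159 = 6.44×10^8 J/(m²·K).
Relaxation time τ = C / λ = 6.44×10^8 / 31.4 = 2.05×10^7 s.
In days: 2.05×10^7 s / (86400 s/day) = 237 days.

237 days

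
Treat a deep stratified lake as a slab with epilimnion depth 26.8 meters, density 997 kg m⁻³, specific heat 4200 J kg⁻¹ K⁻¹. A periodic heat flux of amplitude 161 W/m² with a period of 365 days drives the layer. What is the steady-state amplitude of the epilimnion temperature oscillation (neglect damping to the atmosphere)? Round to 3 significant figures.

Areal heat capacity C = ρ c_p D = 997 × 4200 × 26.8 = 1.12×10^8 J/(m^2 K).
Angular frequency ω = 2π / T = 2π / 3.15×10^7 s = 1.99×10^-7 s⁻¹.
Cω = 1.12×10^8 × 1.99×10^-7 = 22.4 W/(m²·K).
Amplitude A = F₀ / (Cω) = 161 / 22.4 = 7.20 K.

7.20 K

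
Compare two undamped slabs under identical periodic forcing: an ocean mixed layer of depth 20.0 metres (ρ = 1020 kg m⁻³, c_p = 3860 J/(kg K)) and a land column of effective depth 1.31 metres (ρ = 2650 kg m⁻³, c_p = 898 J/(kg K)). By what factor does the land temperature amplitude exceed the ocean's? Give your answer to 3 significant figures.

25.3

C_ocean = 1020 × 3860 × 20.0 = 7.87×10^7 J/(m²·K).
C_land = 2650 × 898 × 1.31 = 3.12×10^6 J/(m²·K).
Undamped amplitude ∝ 1/C, so A_land/A_ocean = C_ocean/C_land = 25.3.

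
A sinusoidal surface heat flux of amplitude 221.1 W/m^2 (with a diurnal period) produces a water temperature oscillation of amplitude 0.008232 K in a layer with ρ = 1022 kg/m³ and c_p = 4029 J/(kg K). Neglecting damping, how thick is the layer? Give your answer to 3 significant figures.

89.7 m

ω = 2π / 86400 s = 7.27×10^-5 s⁻¹.
Required C = F₀ / (A ω) = 221.1 / (0.008232 × 7.27×10^-5) = 3.69×10^8 J/(m²·K).
D = C / (ρ c_p) = 3.69×10^8 / (1022 × 4029) = 89.7 m.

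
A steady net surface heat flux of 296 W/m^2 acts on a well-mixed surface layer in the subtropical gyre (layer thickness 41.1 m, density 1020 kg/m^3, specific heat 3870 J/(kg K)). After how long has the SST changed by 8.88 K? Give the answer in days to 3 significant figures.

Areal heat capacity C = ρ c_p D = 1020 × 3870 × 41.1 = 1.62×10^8 J/(m^2 K).
Time required: Δt = C ΔT / F = 1.62×10^8 × 8.88 / 296 = 4.87×10^6 s.
In days: 4.87×10^6 s / (86400 s/day) = 56.3 days.

56.3 days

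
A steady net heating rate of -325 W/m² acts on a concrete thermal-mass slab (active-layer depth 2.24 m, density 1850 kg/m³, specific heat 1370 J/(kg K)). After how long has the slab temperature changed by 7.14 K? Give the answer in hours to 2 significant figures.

Areal heat capacity C = ρ c_p D = 1850 × 1370 × 2.24 = 5.68×10^6 J/(m²·K).
Time required: Δt = C ΔT / F = 5.68×10^6 × -7.14 / -325 = 1.25×10^5 s.
In hours: 1.25×10^5 s / (3600 s/hour) = 34.6 hours.

35 hours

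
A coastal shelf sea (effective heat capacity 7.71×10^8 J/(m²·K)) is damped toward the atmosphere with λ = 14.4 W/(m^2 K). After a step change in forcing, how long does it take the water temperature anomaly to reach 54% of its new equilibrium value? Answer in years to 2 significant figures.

Areal heat capacity C = 7.71×10^8 J/(m²·K) (given).
τ = C / λ = 7.71×10^8 / 14.4 = 5.35×10^7 s.
Fraction reached: 1 − e^(−t/τ) = 0.54 ⇒ t = −τ ln(1 − 0.54) = τ × 0.777.
t = 4.16×10^7 s = 1.32 years.

1.3 years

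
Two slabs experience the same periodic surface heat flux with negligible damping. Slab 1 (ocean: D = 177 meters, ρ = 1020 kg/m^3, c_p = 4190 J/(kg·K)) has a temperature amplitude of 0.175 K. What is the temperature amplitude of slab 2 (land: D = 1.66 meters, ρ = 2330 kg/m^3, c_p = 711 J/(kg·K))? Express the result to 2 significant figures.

48 K

C_ocean = 7.56×10^8 J/(m²·K); C_land = 2.75×10^6 J/(m²·K).
A ∝ 1/C ⇒ A_land = A_ocean × C_ocean/C_land = 0.175 × 275 = 48.1 K.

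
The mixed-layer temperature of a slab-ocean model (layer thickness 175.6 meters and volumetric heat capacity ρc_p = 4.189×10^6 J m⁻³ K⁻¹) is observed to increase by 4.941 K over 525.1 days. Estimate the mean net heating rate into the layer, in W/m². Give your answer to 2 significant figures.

Areal heat capacity C = ρc_p × D = 4.189×10^6 × 175.6 = 7.36×10^8 J/(m^2 K).
Required heat per unit area: Q = C ΔT = 7.36×10^8 × 4.941 = 3.63×10^9 J/m².
Flux F = Q / Δt = 3.63×10^9 / 4.54×10^7 s = 80.1 W/m².

80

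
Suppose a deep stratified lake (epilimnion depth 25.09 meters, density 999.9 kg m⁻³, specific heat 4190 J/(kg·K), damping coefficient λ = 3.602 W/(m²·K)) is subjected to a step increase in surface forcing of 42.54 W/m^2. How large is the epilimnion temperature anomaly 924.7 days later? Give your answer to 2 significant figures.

11 K

Areal heat capacity C = ρ c_p D = 999.9 × 4190 × 25.09 = 1.05×10^8 J m⁻² K⁻¹.
τ = C / λ = 1.05×10^8 / 3.602 = 2.92×10^7 s.
Equilibrium anomaly ΔT_eq = F / λ = 42.54 / 3.602 = 11.8 K.
t = 924.7 days = 7.99×10^7 s, so t/τ = 2.74.
ΔT(t) = ΔT_eq (1 − e^(−t/τ)) = 11.8 × (1 − e^−2.74) = 11.0 K.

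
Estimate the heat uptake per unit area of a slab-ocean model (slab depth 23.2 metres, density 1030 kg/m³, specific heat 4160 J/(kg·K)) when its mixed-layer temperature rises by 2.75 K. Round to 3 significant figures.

Areal heat capacity C = ρ c_p D = 1030 × 4160 × 23.2 = 9.94×10^7 J/(m²·K).
ΔQ = C ΔT = 9.94×10^7 × 2.75 = 2.73×10^8 J/m².

2.73×10^8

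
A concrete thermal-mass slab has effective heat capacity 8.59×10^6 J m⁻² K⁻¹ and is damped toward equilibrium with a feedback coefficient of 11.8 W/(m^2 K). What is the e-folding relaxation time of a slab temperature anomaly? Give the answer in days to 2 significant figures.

8.4 days

Areal heat capacity C = 8.59×10^6 J m⁻² K⁻¹ (given).
Relaxation time τ = C / λ = 8.59×10^6 / 11.8 = 7.28×10^5 s.
In days: 7.28×10^5 s / (86400 s/day) = 8.43 days.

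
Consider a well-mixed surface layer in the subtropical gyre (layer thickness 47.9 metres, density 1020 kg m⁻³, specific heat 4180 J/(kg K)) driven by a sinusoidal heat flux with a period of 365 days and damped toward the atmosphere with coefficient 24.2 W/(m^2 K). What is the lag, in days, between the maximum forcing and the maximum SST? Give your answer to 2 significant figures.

Areal heat capacity C = ρ c_p D = 1020 × 4180 × 47.9 = 2.04×10^8 J/(m²·K).
ω = 2π / 3.15×10^7 s = 1.99×10^-7 s⁻¹.
Phase lag φ = arctan(Cω/λ) = arctan(40.7/24.2) = 1.03 rad.
Time lag = φ / ω = 1.03 / 1.99×10^-7 = 5.19×10^6 s = 60.1 days.

60 days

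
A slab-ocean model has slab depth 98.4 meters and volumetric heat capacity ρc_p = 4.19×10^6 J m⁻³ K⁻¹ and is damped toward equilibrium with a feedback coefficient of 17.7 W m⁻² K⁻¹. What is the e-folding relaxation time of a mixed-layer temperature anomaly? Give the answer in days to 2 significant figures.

270 days

Areal heat capacity C = ρc_p × D = 4.19×10^6 × 98.4 = 4.12×10^8 J/(m^2 K).
Relaxation time τ = C / λ = 4.12×10^8 / 17.7 = 2.33×10^7 s.
In days: 2.33×10^7 s / (86400 s/day) = 270 days.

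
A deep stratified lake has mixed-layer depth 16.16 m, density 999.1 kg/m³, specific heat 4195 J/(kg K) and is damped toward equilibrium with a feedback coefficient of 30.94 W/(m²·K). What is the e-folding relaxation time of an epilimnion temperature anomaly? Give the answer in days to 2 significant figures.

25 days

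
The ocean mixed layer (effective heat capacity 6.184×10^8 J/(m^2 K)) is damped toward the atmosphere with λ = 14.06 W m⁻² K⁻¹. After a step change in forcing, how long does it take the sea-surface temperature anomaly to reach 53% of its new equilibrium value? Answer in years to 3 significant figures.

Areal heat capacity C = 6.184×10^8 J/(m^2 K) (given).
τ = C / λ = 6.18×10^8 / 14.06 = 4.40×10^7 s.
Fraction reached: 1 − e^(−t/τ) = 0.53 ⇒ t = −τ ln(1 − 0.53) = τ × 0.755.
t = 3.32×10^7 s = 1.05 years.

1.05 years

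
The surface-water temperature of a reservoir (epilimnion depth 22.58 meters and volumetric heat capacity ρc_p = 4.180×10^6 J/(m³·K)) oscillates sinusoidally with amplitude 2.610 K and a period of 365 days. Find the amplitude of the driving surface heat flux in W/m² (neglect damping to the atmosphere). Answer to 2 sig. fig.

Areal heat capacity C = ρc_p × D = 4.180×10^6 × 22.58 = 9.44×10^7 J/(m^2 K).
ω = 2π / 3.15×10^7 s = 1.99×10^-7 s⁻¹.
Cω = 9.44×10^7 × 1.99×10^-7 = 18.8 W/(m²·K).
F₀ = A × Cω = 2.610 × 18.8 = 49.1 W/m².

49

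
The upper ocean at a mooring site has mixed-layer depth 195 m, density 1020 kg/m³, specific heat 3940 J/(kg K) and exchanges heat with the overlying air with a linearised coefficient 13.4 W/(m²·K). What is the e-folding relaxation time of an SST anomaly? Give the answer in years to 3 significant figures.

1.85 years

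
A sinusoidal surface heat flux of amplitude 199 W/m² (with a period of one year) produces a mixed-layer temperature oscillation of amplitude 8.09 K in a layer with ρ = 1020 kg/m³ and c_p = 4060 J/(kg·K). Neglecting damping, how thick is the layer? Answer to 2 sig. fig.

ω = 2π / 3.15×10^7 s = 1.99×10^-7 s⁻¹.
Required C = F₀ / (A ω) = 199 / (8.09 × 1.99×10^-7) = 1.23×10^8 J/(m²·K).
D = C / (ρ c_p) = 1.23×10^8 / (1020 × 4060) = 29.8 m.

30 m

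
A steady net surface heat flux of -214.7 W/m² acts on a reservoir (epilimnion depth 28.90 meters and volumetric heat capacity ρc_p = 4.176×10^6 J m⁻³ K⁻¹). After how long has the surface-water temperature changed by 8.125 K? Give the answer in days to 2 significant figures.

Areal heat capacity C = ρc_p × D = 4.176×10^6 × 28.90 = 1.21×10^8 J m⁻² K⁻¹.
Time required: Δt = C ΔT / F = 1.21×10^8 × -8.125 / -214.7 = 4.57×10^6 s.
In days: 4.57×10^6 s / (86400 s/day) = 52.9 days.

53 days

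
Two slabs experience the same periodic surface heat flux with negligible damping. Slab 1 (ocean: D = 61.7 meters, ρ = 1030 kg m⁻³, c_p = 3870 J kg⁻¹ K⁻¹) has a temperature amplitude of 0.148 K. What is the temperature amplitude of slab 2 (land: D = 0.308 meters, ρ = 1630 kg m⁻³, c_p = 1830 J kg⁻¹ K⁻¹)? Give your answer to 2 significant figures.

40 K

C_ocean = 2.46×10^8 J/(m²·K); C_land = 9.19×10^5 J/(m²·K).
A ∝ 1/C ⇒ A_land = A_ocean × C_ocean/C_land = 0.148 × 268 = 39.6 K.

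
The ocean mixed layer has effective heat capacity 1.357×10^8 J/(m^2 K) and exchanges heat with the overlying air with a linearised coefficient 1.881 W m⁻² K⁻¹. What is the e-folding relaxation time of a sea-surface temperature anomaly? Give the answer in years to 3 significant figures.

Areal heat capacity C = 1.357×10^8 J/(m^2 K) (given).
Relaxation time τ = C / λ = 1.36×10^8 / 1.881 = 7.21×10^7 s.
In years: 7.21×10^7 s / (3.156×10^7 s/year) = 2.29 years.

2.29 years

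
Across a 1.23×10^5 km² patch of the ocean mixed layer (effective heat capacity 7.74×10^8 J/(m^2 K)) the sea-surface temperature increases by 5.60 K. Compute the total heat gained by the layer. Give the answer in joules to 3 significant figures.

Areal heat capacity C = 7.74×10^8 J/(m^2 K) (given).
Heat per unit area: q = C ΔT = 7.74×10^8 × 5.60 = 4.33×10^9 J/m².
Total heat: Q = q × A = 4.33×10^9 × (1.23×10^5 × 10⁶ m²) = 5.33×10^20 J.

5.33×10^20 J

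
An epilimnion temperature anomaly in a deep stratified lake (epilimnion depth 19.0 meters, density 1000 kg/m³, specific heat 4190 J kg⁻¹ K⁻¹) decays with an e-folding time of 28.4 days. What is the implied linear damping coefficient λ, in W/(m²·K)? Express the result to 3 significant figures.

32.4

Areal heat capacity C = ρ c_p D = 1000 × 4190 × 19.0 = 7.96×10^7 J m⁻² K⁻¹.
τ = 28.4 days = 2.45×10^6 s.
λ = C / τ = 7.96×10^7 / 2.45×10^6 = 32.4 W/(m²·K).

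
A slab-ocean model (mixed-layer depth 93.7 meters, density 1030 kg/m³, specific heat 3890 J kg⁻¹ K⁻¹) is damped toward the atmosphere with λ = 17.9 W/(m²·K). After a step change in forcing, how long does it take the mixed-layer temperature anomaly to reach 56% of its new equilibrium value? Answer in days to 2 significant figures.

Areal heat capacity C = ρ c_p D = 1030 × 3890 × 93.7 = 3.75×10^8 J/(m²·K).
τ = C / λ = 3.75×10^8 / 17.9 = 2.10×10^7 s.
Fraction reached: 1 − e^(−t/τ) = 0.56 ⇒ t = −τ ln(1 − 0.56) = τ × 0.821.
t = 1.72×10^7 s = 199 days.

200 days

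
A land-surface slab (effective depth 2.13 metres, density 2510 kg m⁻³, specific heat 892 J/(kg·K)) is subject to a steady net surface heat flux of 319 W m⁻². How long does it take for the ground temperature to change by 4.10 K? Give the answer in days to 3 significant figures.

Areal heat capacity C = ρ c_p D = 2510 × 892 × 2.13 = 4.77×10^6 J m⁻² K⁻¹.
Time required: Δt = C ΔT / F = 4.77×10^6 × 4.10 / 319 = 61300 s.
In days: 61300 s / (86400 s/day) = 0.709 days.

0.709 days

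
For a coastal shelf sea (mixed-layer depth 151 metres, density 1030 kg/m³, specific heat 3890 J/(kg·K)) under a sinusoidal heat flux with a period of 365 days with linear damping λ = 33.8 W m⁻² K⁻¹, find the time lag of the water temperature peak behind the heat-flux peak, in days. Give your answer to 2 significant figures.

75 days

Areal heat capacity C = ρ c_p D = 1030 × 3890 × 151 = 6.05×10^8 J/(m^2 K).
ω = 2π / 3.15×10^7 s = 1.99×10^-7 s⁻¹.
Phase lag φ = arctan(Cω/λ) = arctan(121/33.8) = 1.30 rad.
Time lag = φ / ω = 1.30 / 1.99×10^-7 = 6.51×10^6 s = 75.4 days.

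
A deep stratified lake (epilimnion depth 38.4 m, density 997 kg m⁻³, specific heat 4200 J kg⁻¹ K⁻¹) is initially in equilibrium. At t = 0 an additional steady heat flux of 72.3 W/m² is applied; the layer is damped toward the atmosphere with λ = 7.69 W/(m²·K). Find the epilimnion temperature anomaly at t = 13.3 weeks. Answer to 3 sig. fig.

3.00 K

Areal heat capacity C = ρ c_p D = 997 × 4200 × 38.4 = 1.61×10^8 J/(m²·K).
τ = C / λ = 1.61×10^8 / 7.69 = 2.09×10^7 s.
Equilibrium anomaly ΔT_eq = F / λ = 72.3 / 7.69 = 9.40 K.
t = 13.3 weeks = 8.04×10^6 s, so t/τ = 0.385.
ΔT(t) = ΔT_eq (1 − e^(−t/τ)) = 9.40 × (1 − e^−0.385) = 3.00 K.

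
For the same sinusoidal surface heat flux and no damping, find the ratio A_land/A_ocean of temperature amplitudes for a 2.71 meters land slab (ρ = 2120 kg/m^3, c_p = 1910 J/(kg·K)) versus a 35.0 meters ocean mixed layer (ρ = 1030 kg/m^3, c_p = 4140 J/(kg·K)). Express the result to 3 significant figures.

13.6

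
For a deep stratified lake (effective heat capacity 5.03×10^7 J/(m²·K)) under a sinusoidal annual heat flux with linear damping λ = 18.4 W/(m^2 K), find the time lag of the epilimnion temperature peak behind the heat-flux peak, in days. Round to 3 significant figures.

29.0 days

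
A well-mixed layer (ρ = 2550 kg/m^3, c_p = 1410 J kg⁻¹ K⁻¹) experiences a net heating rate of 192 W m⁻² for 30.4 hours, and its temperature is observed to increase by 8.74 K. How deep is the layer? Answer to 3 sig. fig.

0.669 m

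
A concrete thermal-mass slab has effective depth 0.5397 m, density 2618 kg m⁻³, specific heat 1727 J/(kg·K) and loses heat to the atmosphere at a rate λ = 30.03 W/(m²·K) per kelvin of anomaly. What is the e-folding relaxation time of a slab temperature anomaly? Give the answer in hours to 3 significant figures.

22.6 hours

Areal heat capacity C = ρ c_p D = 2618 × 1727 × 0.5397 = 2.44×10^6 J/(m²·K).
Relaxation time τ = C / λ = 2.44×10^6 / 30.03 = 81300 s.
In hours: 81300 s / (3600 s/hour) = 22.6 hours.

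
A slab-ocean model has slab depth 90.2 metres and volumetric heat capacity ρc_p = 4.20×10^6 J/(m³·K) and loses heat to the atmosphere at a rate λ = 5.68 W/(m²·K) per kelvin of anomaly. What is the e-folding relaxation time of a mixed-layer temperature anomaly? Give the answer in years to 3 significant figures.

2.11 years

Areal heat capacity C = ρc_p × D = 4.20×10^6 × 90.2 = 3.79×10^8 J m⁻² K⁻¹.
Relaxation time τ = C / λ = 3.79×10^8 / 5.68 = 6.67×10^7 s.
In years: 6.67×10^7 s / (3.156×10^7 s/year) = 2.11 years.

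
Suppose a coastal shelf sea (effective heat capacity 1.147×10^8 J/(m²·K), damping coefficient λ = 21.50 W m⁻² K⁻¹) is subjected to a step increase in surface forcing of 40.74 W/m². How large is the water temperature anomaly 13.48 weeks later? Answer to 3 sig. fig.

Areal heat capacity C = 1.147×10^8 J/(m²·K) (given).
τ = C / λ = 1.15×10^8 / 21.50 = 5.33×10^6 s.
Equilibrium anomaly ΔT_eq = F / λ = 40.74 / 21.50 = 1.89 K.
t = 13.48 weeks = 8.15×10^6 s, so t/τ = 1.53.
ΔT(t) = ΔT_eq (1 − e^(−t/τ)) = 1.89 × (1 − e^−1.53) = 1.48 K.

1.48 K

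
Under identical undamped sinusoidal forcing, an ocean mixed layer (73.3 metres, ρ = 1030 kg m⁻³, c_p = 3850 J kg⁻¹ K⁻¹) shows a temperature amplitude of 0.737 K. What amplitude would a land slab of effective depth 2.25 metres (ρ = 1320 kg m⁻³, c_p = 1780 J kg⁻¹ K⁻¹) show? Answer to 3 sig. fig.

40.5 K

C_ocean = 2.91×10^8 J/(m²·K); C_land = 5.29×10^6 J/(m²·K).
A ∝ 1/C ⇒ A_land = A_ocean × C_ocean/C_land = 0.737 × 55.0 = 40.5 K.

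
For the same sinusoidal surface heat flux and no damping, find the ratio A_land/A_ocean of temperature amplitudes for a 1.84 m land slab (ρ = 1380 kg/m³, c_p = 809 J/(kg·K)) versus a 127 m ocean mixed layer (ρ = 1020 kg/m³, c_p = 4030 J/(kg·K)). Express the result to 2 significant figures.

250

C_ocean = 1020 × 4030 × 127 = 5.22×10^8 J/(m²·K).
C_land = 1380 × 809 × 1.84 = 2.05×10^6 J/(m²·K).
Undamped amplitude ∝ 1/C, so A_land/A_ocean = C_ocean/C_land = 254.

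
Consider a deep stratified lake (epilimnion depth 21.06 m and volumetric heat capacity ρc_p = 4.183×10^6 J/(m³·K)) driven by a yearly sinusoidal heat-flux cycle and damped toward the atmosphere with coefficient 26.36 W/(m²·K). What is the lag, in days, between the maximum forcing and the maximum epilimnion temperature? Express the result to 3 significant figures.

34.1 days

Areal heat capacity C = ρc_p × D = 4.183×10^6 × 21.06 = 8.81×10^7 J/(m^2 K).
ω = 2π / 3.15×10^7 s = 1.99×10^-7 s⁻¹.
Phase lag φ = arctan(Cω/λ) = arctan(17.6/26.36) = 0.587 rad.
Time lag = φ / ω = 0.587 / 1.99×10^-7 = 2.95×10^6 s = 34.1 days.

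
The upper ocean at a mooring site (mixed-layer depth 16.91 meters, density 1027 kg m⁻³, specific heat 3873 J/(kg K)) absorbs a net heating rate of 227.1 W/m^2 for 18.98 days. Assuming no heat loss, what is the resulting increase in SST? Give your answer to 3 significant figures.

Areal heat capacity C = ρ c_p D = 1027 × 3873 × 16.91 = 6.73×10^7 J m⁻² K⁻¹.
Net heat input Q = F Δt = 227.1 × (18.98 days × 86400 s/day) = 3.72×10^8 J/m².
ΔT = Q / C = 3.72×10^8 / 6.73×10^7 = 5.54 K.

5.54 K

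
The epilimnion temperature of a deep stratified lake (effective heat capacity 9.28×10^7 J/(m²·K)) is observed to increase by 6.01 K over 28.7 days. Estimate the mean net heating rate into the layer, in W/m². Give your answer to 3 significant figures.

225

Areal heat capacity C = 9.28×10^7 J/(m²·K) (given).
Required heat per unit area: Q = C ΔT = 9.28×10^7 × 6.01 = 5.58×10^8 J/m².
Flux F = Q / Δt = 5.58×10^8 / 2.48×10^6 s = 225 W/m².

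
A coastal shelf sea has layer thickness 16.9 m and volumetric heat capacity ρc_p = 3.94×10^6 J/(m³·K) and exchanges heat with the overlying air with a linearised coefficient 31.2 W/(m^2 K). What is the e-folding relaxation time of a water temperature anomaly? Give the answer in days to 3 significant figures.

Areal heat capacity C = ρc_p × D = 3.94×10^6 × 16.9 = 6.66×10^7 J m⁻² K⁻¹.
Relaxation time τ = C / λ = 6.66×10^7 / 31.2 = 2.13×10^6 s.
In days: 2.13×10^6 s / (86400 s/day) = 24.7 days.

24.7 days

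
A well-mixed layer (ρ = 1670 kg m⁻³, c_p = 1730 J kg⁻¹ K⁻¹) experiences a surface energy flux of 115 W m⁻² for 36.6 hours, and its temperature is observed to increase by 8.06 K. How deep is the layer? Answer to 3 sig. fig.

0.651 m

Heat input Q = F Δt = 115 × 1.32×10^5 s = 1.52×10^7 J/m².
Required areal heat capacity C = Q / ΔT = 1.88×10^6 J/(m²·K).
Depth D = C / (ρ c_p) = 1.88×10^6 / (1670 × 1730) = 0.651 m.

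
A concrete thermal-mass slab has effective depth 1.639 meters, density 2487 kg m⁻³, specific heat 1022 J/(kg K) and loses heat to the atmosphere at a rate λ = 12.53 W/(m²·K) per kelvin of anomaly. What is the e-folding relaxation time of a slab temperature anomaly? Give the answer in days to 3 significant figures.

Areal heat capacity C = ρ c_p D = 2487 × 1022 × 1.639 = 4.17×10^6 J/(m^2 K).
Relaxation time τ = C / λ = 4.17×10^6 / 12.53 = 3.32×10^5 s.
In days: 3.32×10^5 s / (86400 s/day) = 3.85 days.

3.85 days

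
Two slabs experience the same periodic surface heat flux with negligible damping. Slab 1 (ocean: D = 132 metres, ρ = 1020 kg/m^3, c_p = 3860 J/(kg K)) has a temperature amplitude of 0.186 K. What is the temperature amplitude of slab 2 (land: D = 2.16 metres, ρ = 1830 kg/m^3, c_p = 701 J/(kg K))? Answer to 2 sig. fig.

35 K

C_ocean = 5.20×10^8 J/(m²·K); C_land = 2.77×10^6 J/(m²·K).
A ∝ 1/C ⇒ A_land = A_ocean × C_ocean/C_land = 0.186 × 188 = 34.9 K.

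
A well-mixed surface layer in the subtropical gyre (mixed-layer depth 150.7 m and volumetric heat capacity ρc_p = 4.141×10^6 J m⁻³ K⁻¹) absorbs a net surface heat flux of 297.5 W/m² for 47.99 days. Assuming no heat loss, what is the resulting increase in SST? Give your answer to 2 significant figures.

2.0 K

Areal heat capacity C = ρc_p × D = 4.141×10^6 × 150.7 = 6.24×10^8 J/(m^2 K).
Net heat input Q = F Δt = 297.5 × (47.99 days × 86400 s/day) = 1.23×10^9 J/m².
ΔT = Q / C = 1.23×10^9 / 6.24×10^8 = 1.98 K.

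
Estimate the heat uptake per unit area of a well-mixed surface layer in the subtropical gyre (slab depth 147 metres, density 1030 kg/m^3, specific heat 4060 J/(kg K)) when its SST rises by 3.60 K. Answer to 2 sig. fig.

Areal heat capacity C = ρ c_p D = 1030 × 4060 × 147 = 6.15×10^8 J m⁻² K⁻¹.
ΔQ = C ΔT = 6.15×10^8 × 3.60 = 2.21×10^9 J/m².

2.2×10^9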